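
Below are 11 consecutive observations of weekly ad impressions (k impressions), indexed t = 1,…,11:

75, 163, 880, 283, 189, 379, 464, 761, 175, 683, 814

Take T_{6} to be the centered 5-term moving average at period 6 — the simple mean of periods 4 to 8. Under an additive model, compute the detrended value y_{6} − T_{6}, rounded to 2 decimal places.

Trend T_6 = (283 + 189 + 379 + 464 + 761) / 5 = 2076/5 = 415.2000
Detrended value: 379 − 415.2000 = -36.20

-36.20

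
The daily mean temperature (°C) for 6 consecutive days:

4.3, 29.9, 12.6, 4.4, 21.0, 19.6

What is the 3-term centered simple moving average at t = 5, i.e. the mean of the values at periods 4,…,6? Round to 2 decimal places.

Sum of periods 4–6: 4.4 + 21.0 + 19.6 = 45.0
Divide by 3: 45.0 / 3 = 15.00

15.00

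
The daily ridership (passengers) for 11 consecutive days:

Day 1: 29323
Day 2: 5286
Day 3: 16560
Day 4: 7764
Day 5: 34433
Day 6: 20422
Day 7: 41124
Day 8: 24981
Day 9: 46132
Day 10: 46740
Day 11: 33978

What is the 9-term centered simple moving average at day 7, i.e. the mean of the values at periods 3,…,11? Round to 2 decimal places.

30237.11

Sum of periods 3–11: 16560 + 7764 + 34433 + 20422 + 41124 + 24981 + 46132 + 46740 + 33978 = 272134
Divide by 9: 272134 / 9 = 30237.11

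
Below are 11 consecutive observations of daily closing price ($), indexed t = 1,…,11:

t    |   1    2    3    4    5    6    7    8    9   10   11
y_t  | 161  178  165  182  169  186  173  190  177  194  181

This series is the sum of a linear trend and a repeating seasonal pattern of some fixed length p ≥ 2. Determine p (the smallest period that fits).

2

First differences y_{t+1} − y_t: 17, -13, 17, -13, 17, -13, …
The difference pattern repeats every 2 terms and not for any smaller step, so p = 2.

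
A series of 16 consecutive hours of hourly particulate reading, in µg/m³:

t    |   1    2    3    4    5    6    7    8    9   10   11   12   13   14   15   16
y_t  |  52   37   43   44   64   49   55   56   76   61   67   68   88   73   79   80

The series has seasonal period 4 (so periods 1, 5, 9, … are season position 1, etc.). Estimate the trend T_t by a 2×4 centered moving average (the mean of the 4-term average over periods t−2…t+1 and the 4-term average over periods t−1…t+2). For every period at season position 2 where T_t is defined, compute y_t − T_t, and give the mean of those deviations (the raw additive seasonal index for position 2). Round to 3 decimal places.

Season position 2 occurs at t = 6, 10, 14 (where T_t is defined).
t=6: T_6 = 54.50000; y_6 − T_6 = 49 − 54.50000 = -5.50000
t=10: T_10 = 66.50000; y_10 − T_10 = 61 − 66.50000 = -5.50000
t=14: T_14 = 78.50000; y_14 − T_14 = 73 − 78.50000 = -5.50000
Mean deviation: (-5.50000 + -5.50000 + -5.50000) / 3 = -5.500

-5.500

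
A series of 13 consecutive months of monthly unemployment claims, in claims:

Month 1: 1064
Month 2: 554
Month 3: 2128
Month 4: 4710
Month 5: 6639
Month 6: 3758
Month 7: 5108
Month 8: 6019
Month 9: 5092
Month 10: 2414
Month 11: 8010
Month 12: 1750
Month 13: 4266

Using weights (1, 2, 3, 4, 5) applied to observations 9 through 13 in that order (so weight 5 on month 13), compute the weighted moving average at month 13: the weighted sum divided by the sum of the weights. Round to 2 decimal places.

Weighted sum: 1·5092 + 2·2414 + 3·8010 + 4·1750 + 5·4266 = 5092 + 4828 + 24030 + 7000 + 21330 = 62280
Weight total: 1 + 2 + 3 + 4 + 5 = 15
WMA = 62280 / 15 = 4152.00

4152.00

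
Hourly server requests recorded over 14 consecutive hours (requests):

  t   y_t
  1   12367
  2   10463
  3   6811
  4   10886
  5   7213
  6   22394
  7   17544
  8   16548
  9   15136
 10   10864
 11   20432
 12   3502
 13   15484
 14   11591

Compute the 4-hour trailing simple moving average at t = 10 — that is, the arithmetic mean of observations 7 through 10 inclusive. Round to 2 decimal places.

15023.00

Sum of periods 7–10: 17544 + 16548 + 15136 + 10864 = 60092
Divide by 4: 60092 / 4 = 15023.00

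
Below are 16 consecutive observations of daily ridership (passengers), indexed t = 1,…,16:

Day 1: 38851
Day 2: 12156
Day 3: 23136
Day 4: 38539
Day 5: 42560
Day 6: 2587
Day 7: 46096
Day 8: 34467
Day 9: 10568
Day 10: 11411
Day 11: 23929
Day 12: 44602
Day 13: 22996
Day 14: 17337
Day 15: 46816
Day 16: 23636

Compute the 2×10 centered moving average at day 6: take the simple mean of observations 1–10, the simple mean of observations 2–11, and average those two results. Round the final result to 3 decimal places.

Sum over 1–10: 38851 + 12156 + 23136 + 38539 + 42560 + 2587 + 46096 + 34467 + 10568 + 11411 = 260371
Sum over 2–11: 12156 + 23136 + 38539 + 42560 + 2587 + 46096 + 34467 + 10568 + 11411 + 23929 = 245449
CMA at t=6 = (260371 + 245449) / (2·10) = 505820 / 20 = 25291.000

25291.000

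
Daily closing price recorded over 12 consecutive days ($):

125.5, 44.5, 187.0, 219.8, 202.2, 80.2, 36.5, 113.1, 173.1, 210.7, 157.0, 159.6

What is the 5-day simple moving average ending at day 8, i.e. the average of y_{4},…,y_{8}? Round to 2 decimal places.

130.36

Sum of periods 4–8: 219.8 + 202.2 + 80.2 + 36.5 + 113.1 = 651.8
Divide by 5: 651.8 / 5 = 130.36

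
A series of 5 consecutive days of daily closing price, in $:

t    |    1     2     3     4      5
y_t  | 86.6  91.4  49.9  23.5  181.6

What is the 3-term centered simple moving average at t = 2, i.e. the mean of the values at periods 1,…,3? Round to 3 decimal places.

Sum of periods 1–3: 86.6 + 91.4 + 49.9 = 227.9
Divide by 3: 227.9 / 3 = 75.967

75.967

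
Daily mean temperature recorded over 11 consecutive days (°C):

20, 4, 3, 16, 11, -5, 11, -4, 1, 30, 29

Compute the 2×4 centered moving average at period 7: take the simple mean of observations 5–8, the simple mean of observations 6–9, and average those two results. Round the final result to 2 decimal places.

Sum over 5–8: 11 + (-5) + 11 + (-4) = 13
Sum over 6–9: (-5) + 11 + (-4) + 1 = 3
CMA at t=7 = (13 + 3) / (2·4) = 16 / 8 = 2.00

2.00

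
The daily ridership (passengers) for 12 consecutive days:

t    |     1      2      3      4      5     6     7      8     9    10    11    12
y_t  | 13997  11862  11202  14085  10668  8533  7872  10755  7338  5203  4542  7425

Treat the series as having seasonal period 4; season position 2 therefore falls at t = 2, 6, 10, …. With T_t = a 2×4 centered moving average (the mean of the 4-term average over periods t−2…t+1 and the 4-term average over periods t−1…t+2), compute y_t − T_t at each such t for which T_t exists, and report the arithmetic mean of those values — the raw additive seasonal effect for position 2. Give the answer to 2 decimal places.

-1340.25

Season position 2 occurs at t = 6, 10 (where T_t is defined).
t=6: T_6 = 9873.2500; y_6 − T_6 = 8533 − 9873.2500 = -1340.2500
t=10: T_10 = 6543.2500; y_10 − T_10 = 5203 − 6543.2500 = -1340.2500
Mean deviation: (-1340.2500 + -1340.2500) / 2 = -1340.25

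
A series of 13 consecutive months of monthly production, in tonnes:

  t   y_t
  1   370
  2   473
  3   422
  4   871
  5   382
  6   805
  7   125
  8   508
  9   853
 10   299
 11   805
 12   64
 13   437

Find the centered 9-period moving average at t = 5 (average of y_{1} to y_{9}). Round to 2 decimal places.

Sum of periods 1–9: 370 + 473 + 422 + 871 + 382 + 805 + 125 + 508 + 853 = 4809
Divide by 9: 4809 / 9 = 534.33

534.33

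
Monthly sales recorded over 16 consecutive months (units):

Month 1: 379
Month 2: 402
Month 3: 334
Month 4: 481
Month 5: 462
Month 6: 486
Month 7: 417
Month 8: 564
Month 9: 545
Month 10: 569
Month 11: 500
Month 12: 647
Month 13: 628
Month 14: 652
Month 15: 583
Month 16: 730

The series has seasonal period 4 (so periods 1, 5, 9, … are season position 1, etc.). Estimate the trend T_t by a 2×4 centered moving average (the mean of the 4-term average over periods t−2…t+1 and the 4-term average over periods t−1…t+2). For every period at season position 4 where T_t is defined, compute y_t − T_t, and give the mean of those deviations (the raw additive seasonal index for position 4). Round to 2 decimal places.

50.67

Season position 4 occurs at t = 4, 8, 12 (where T_t is defined).
t=4: T_4 = 430.2500; y_4 − T_4 = 481 − 430.2500 = 50.7500
t=8: T_8 = 513.3750; y_8 − T_8 = 564 − 513.3750 = 50.6250
t=12: T_12 = 596.3750; y_12 − T_12 = 647 − 596.3750 = 50.6250
Mean deviation: (50.7500 + 50.6250 + 50.6250) / 3 = 50.67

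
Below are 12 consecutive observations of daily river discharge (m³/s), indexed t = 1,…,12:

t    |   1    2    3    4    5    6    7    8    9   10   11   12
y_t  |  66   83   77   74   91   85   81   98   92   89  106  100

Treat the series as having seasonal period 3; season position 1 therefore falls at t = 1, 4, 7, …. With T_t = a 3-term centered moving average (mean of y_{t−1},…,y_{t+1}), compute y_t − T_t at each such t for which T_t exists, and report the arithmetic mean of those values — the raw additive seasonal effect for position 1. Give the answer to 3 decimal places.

Season position 1 occurs at t = 4, 7, 10 (where T_t is defined).
t=4: T_4 = 80.66667; y_4 − T_4 = 74 − 80.66667 = -6.66667
t=7: T_7 = 88.00000; y_7 − T_7 = 81 − 88.00000 = -7.00000
t=10: T_10 = 95.66667; y_10 − T_10 = 89 − 95.66667 = -6.66667
Mean deviation: (-6.66667 + -7.00000 + -6.66667) / 3 = -6.778

-6.778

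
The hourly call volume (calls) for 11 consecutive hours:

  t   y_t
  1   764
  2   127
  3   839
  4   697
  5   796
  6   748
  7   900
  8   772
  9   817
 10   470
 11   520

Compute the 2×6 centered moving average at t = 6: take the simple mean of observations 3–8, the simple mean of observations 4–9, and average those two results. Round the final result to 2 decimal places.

790.17

Sum over 3–8: 839 + 697 + 796 + 748 + 900 + 772 = 4752
Sum over 4–9: 697 + 796 + 748 + 900 + 772 + 817 = 4730
CMA at t=6 = (4752 + 4730) / (2·6) = 9482 / 12 = 790.17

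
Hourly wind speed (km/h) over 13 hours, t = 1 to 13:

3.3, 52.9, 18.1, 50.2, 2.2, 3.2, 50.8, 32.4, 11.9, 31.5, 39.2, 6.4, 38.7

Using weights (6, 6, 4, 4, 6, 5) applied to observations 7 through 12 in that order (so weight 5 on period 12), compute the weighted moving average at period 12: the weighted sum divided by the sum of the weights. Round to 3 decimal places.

Weighted sum: 6·50.8 + 6·32.4 + 4·11.9 + 4·31.5 + 6·39.2 + 5·6.4 = 304.8 + 194.4 + 47.6 + 126.0 + 235.2 + 32.0 = 940.0
Weight total: 6 + 6 + 4 + 4 + 6 + 5 = 31
WMA = 940.0 / 31 = 30.323

30.323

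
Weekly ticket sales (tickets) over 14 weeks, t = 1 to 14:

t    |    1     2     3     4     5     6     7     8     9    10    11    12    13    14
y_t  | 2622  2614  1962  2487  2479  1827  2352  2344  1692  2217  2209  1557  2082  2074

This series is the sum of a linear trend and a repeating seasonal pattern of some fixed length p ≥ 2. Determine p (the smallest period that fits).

First differences y_{t+1} − y_t: -8, -652, 525, -8, -652, 525, -8, -652, …
The difference pattern repeats every 3 terms and not for any smaller step, so p = 3.

3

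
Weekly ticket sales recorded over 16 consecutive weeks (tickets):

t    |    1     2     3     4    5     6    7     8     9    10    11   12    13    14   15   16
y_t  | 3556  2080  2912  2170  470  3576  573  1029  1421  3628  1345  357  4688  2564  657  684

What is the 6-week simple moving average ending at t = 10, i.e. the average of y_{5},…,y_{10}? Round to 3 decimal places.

Sum of periods 5–10: 470 + 3576 + 573 + 1029 + 1421 + 3628 = 10697
Divide by 6: 10697 / 6 = 1782.833

1782.833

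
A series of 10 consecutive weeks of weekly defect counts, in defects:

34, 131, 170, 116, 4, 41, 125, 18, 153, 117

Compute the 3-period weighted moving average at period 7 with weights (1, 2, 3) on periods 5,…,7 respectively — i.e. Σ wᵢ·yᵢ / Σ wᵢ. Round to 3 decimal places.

Weighted sum: 1·4 + 2·41 + 3·125 = 4 + 82 + 375 = 461
Weight total: 1 + 2 + 3 = 6
WMA = 461 / 6 = 76.833

76.833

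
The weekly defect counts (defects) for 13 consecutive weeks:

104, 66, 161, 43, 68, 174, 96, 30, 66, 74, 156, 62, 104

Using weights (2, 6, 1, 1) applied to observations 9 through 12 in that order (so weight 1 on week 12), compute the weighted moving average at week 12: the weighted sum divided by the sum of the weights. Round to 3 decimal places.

Weighted sum: 2·66 + 6·74 + 1·156 + 1·62 = 132 + 444 + 156 + 62 = 794
Weight total: 2 + 6 + 1 + 1 = 10
WMA = 794 / 10 = 79.400

79.400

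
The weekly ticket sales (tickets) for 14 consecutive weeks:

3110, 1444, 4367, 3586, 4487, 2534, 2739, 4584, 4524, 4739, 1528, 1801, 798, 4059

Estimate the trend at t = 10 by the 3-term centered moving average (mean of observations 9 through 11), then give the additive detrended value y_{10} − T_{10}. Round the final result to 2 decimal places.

1142.00

Trend T_10 = (4524 + 4739 + 1528) / 3 = 10791/3 = 3597.0000
Detrended value: 4739 − 3597.0000 = 1142.00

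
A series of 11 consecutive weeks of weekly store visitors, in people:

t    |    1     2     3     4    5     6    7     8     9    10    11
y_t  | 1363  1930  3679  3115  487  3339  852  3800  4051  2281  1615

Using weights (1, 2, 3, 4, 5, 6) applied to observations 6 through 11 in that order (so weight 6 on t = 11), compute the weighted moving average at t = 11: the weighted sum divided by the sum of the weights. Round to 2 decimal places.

Weighted sum: 1·3339 + 2·852 + 3·3800 + 4·4051 + 5·2281 + 6·1615 = 3339 + 1704 + 11400 + 16204 + 11405 + 9690 = 53742
Weight total: 1 + 2 + 3 + 4 + 5 + 6 = 21
WMA = 53742 / 21 = 2559.14

2559.14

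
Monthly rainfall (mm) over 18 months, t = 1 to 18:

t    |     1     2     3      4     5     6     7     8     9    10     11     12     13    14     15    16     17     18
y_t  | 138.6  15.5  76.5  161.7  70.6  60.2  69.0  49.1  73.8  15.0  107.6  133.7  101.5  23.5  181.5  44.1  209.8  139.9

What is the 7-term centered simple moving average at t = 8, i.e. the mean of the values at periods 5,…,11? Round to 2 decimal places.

63.61

Sum of periods 5–11: 70.6 + 60.2 + 69.0 + 49.1 + 73.8 + 15.0 + 107.6 = 445.3
Divide by 7: 445.3 / 7 = 63.61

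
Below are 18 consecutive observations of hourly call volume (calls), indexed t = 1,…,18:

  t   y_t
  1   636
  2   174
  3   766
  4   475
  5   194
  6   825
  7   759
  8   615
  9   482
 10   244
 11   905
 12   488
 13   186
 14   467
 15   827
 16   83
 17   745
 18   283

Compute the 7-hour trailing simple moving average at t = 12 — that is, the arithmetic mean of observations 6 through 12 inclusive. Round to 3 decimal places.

Sum of periods 6–12: 825 + 759 + 615 + 482 + 244 + 905 + 488 = 4318
Divide by 7: 4318 / 7 = 616.857

616.857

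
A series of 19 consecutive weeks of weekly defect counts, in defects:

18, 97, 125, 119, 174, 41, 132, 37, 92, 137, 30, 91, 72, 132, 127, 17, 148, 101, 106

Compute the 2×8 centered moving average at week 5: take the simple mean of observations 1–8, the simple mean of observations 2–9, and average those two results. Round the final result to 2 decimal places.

Sum over 1–8: 18 + 97 + 125 + 119 + 174 + 41 + 132 + 37 = 743
Sum over 2–9: 97 + 125 + 119 + 174 + 41 + 132 + 37 + 92 = 817
CMA at t=5 = (743 + 817) / (2·8) = 1560 / 16 = 97.50

97.50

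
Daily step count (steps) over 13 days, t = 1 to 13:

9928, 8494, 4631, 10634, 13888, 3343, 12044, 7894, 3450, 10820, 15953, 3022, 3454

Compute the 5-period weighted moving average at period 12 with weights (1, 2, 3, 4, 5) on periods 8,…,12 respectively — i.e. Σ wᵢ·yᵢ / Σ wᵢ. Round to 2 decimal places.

8411.73

Weighted sum: 1·7894 + 2·3450 + 3·10820 + 4·15953 + 5·3022 = 7894 + 6900 + 32460 + 63812 + 15110 = 126176
Weight total: 1 + 2 + 3 + 4 + 5 = 15
WMA = 126176 / 15 = 8411.73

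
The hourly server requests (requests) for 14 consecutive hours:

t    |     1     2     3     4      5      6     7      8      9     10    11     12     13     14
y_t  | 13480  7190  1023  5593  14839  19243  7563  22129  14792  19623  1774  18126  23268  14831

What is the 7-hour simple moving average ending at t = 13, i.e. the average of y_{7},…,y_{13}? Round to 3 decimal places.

15325.000

Sum of periods 7–13: 7563 + 22129 + 14792 + 19623 + 1774 + 18126 + 23268 = 107275
Divide by 7: 107275 / 7 = 15325.000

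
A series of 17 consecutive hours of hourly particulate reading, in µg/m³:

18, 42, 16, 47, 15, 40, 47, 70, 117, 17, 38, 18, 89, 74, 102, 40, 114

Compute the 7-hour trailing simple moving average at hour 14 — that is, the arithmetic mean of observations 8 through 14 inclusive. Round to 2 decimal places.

Sum of periods 8–14: 70 + 117 + 17 + 38 + 18 + 89 + 74 = 423
Divide by 7: 423 / 7 = 60.43

60.43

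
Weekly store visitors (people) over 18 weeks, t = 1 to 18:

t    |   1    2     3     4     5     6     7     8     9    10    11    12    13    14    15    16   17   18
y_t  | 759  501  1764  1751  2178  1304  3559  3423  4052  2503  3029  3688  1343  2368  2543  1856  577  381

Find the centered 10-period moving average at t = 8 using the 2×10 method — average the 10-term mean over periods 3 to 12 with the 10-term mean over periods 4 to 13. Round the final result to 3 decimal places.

Sum over 3–12: 1764 + 1751 + 2178 + 1304 + 3559 + 3423 + 4052 + 2503 + 3029 + 3688 = 27251
Sum over 4–13: 1751 + 2178 + 1304 + 3559 + 3423 + 4052 + 2503 + 3029 + 3688 + 1343 = 26830
CMA at t=8 = (27251 + 26830) / (2·10) = 54081 / 20 = 2704.050

2704.050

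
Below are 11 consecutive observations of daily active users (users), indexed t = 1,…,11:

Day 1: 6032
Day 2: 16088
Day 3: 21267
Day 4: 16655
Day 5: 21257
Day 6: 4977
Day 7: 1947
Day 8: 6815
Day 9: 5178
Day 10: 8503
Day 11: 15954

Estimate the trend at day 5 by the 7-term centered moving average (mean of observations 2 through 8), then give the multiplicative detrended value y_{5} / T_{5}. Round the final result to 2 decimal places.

1.67

Trend T_5 = (16088 + 21267 + 16655 + 21257 + 4977 + 1947 + 6815) / 7 = 89006/7 = 12715.1429
Ratio to trend: 21257 / 12715.1429 = 1.67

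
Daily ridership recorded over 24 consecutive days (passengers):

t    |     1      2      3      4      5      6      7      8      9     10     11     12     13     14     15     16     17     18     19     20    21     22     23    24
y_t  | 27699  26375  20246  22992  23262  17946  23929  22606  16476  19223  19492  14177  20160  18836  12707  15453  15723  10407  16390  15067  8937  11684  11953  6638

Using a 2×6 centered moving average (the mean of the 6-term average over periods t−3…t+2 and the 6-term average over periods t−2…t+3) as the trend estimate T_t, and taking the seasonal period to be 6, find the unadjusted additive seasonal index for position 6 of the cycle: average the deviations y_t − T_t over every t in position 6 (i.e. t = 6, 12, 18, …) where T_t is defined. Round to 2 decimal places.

Season position 6 occurs at t = 6, 12, 18 (where T_t is defined).
t=6: T_6 = 21516.0000; y_6 − T_6 = 17946 − 21516.0000 = -3570.0000
t=12: T_12 = 17746.5833; y_12 − T_12 = 14177 − 17746.5833 = -3569.5833
t=18: T_18 = 13977.0000; y_18 − T_18 = 10407 − 13977.0000 = -3570.0000
Mean deviation: (-3570.0000 + -3569.5833 + -3570.0000) / 3 = -3569.86

-3569.86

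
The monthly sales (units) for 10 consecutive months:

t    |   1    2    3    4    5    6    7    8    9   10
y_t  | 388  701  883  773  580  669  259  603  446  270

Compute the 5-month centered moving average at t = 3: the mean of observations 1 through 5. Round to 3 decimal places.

665.000

Sum of periods 1–5: 388 + 701 + 883 + 773 + 580 = 3325
Divide by 5: 3325 / 5 = 665.000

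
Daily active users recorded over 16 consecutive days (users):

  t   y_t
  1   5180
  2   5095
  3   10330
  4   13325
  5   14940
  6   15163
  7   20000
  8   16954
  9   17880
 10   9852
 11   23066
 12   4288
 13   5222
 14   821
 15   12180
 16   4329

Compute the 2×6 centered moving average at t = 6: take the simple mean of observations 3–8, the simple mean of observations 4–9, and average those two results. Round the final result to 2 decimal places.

15747.83

Sum over 3–8: 10330 + 13325 + 14940 + 15163 + 20000 + 16954 = 90712
Sum over 4–9: 13325 + 14940 + 15163 + 20000 + 16954 + 17880 = 98262
CMA at t=6 = (90712 + 98262) / (2·6) = 188974 / 12 = 15747.83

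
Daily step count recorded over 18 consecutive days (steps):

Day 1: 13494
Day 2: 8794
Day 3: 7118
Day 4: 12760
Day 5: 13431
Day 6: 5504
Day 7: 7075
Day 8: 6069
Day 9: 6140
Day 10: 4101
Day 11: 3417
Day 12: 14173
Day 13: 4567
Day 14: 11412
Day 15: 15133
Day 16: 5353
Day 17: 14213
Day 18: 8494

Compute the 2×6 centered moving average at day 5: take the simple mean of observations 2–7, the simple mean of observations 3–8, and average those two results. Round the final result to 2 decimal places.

Sum over 2–7: 8794 + 7118 + 12760 + 13431 + 5504 + 7075 = 54682
Sum over 3–8: 7118 + 12760 + 13431 + 5504 + 7075 + 6069 = 51957
CMA at t=5 = (54682 + 51957) / (2·6) = 106639 / 12 = 8886.58

8886.58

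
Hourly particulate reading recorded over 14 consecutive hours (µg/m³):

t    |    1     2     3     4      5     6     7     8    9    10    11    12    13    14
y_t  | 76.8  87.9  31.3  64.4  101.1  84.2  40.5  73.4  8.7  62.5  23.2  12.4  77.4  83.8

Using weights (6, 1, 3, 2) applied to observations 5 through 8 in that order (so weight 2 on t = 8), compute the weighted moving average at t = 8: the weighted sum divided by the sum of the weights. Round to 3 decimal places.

79.925

Weighted sum: 6·101.1 + 1·84.2 + 3·40.5 + 2·73.4 = 606.6 + 84.2 + 121.5 + 146.8 = 959.1
Weight total: 6 + 1 + 3 + 2 = 12
WMA = 959.1 / 12 = 79.925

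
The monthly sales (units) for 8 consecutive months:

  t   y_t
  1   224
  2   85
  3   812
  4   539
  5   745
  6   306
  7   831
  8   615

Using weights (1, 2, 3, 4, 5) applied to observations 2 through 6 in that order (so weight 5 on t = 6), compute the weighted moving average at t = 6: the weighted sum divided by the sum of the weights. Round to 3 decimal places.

Weighted sum: 1·85 + 2·812 + 3·539 + 4·745 + 5·306 = 85 + 1624 + 1617 + 2980 + 1530 = 7836
Weight total: 1 + 2 + 3 + 4 + 5 = 15
WMA = 7836 / 15 = 522.400

522.400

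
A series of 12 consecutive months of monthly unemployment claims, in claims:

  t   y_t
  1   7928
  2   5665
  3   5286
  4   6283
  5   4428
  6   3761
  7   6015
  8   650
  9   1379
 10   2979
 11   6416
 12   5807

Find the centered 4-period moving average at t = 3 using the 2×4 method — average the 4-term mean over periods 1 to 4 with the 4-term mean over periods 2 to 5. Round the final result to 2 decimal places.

5853.00

Sum over 1–4: 7928 + 5665 + 5286 + 6283 = 25162
Sum over 2–5: 5665 + 5286 + 6283 + 4428 = 21662
CMA at t=3 = (25162 + 21662) / (2·4) = 46824 / 8 = 5853.00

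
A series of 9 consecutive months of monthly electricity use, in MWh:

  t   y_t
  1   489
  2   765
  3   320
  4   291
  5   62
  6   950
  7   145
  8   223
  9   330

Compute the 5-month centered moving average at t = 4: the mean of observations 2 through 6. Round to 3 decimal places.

Sum of periods 2–6: 765 + 320 + 291 + 62 + 950 = 2388
Divide by 5: 2388 / 5 = 477.600

477.600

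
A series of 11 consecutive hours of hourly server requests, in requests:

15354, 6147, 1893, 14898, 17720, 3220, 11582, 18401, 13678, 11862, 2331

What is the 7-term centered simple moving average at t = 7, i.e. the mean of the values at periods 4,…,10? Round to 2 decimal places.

13051.57

Sum of periods 4–10: 14898 + 17720 + 3220 + 11582 + 18401 + 13678 + 11862 = 91361
Divide by 7: 91361 / 7 = 13051.57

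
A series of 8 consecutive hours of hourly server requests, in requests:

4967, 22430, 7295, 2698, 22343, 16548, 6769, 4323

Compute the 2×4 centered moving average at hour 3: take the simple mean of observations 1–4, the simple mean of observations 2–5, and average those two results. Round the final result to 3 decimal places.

Sum over 1–4: 4967 + 22430 + 7295 + 2698 = 37390
Sum over 2–5: 22430 + 7295 + 2698 + 22343 = 54766
CMA at t=3 = (37390 + 54766) / (2·4) = 92156 / 8 = 11519.500

11519.500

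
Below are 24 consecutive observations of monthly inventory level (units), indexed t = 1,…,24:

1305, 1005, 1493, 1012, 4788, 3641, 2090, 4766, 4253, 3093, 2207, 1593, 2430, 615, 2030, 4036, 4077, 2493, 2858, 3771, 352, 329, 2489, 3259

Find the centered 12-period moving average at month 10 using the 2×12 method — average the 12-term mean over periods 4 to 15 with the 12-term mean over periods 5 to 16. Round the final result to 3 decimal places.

Sum over 4–15: 1012 + 4788 + 3641 + 2090 + 4766 + 4253 + 3093 + 2207 + 1593 + 2430 + 615 + 2030 = 32518
Sum over 5–16: 4788 + 3641 + 2090 + 4766 + 4253 + 3093 + 2207 + 1593 + 2430 + 615 + 2030 + 4036 = 35542
CMA at t=10 = (32518 + 35542) / (2·12) = 68060 / 24 = 2835.833

2835.833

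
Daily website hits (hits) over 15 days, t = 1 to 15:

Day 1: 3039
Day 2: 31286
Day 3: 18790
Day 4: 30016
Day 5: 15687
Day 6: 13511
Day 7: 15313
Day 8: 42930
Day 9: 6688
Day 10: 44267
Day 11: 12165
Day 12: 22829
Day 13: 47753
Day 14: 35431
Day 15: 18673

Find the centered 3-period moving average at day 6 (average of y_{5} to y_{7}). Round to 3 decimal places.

Sum of periods 5–7: 15687 + 13511 + 15313 = 44511
Divide by 3: 44511 / 3 = 14837.000

14837.000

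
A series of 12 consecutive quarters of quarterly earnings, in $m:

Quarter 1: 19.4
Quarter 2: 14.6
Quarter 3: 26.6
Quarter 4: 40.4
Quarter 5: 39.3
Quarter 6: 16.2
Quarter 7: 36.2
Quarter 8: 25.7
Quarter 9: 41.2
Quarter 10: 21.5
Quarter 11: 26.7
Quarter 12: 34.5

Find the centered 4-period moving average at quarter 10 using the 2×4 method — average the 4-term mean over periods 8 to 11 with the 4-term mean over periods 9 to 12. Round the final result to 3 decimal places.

Sum over 8–11: 25.7 + 41.2 + 21.5 + 26.7 = 115.1
Sum over 9–12: 41.2 + 21.5 + 26.7 + 34.5 = 123.9
CMA at t=10 = (115.1 + 123.9) / (2·4) = 239.0 / 8 = 29.875

29.875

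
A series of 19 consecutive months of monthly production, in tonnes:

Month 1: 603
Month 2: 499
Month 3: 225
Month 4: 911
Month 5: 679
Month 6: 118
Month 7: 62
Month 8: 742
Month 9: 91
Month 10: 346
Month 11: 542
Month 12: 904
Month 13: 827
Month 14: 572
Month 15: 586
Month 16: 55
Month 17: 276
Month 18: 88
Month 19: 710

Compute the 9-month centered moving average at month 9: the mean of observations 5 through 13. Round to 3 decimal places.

Sum of periods 5–13: 679 + 118 + 62 + 742 + 91 + 346 + 542 + 904 + 827 = 4311
Divide by 9: 4311 / 9 = 479.000

479.000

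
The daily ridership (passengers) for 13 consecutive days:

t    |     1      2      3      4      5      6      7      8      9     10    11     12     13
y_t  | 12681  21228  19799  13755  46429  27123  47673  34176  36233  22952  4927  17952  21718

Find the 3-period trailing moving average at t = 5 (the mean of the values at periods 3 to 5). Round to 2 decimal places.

Sum of periods 3–5: 19799 + 13755 + 46429 = 79983
Divide by 3: 79983 / 3 = 26661.00

26661.00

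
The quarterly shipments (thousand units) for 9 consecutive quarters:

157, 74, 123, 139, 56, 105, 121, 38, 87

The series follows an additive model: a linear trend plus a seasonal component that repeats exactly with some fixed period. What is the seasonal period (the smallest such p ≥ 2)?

3

First differences y_{t+1} − y_t: -83, 49, 16, -83, 49, 16, -83, 49, …
The difference pattern repeats every 3 terms and not for any smaller step, so p = 3.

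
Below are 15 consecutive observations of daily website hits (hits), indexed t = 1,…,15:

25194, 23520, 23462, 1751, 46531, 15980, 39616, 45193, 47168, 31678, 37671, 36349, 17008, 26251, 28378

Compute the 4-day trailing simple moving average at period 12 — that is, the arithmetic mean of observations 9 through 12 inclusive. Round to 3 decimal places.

38216.500

Sum of periods 9–12: 47168 + 31678 + 37671 + 36349 = 152866
Divide by 4: 152866 / 4 = 38216.500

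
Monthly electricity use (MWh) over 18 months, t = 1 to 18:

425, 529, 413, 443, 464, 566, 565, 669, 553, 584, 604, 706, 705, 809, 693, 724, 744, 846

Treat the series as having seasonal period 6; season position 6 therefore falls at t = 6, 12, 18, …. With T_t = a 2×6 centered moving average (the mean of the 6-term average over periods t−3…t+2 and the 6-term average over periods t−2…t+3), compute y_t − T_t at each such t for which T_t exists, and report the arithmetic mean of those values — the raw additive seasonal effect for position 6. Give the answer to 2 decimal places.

Season position 6 occurs at t = 6, 12 (where T_t is defined).
t=6: T_6 = 531.6667; y_6 − T_6 = 566 − 531.6667 = 34.3333
t=12: T_12 = 671.8333; y_12 − T_12 = 706 − 671.8333 = 34.1667
Mean deviation: (34.3333 + 34.1667) / 2 = 34.25

34.25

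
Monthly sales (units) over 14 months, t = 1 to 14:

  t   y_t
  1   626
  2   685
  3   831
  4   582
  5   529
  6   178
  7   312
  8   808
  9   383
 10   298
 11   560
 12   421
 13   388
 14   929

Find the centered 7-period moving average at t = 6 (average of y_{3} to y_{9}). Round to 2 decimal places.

Sum of periods 3–9: 831 + 582 + 529 + 178 + 312 + 808 + 383 = 3623
Divide by 7: 3623 / 7 = 517.57

517.57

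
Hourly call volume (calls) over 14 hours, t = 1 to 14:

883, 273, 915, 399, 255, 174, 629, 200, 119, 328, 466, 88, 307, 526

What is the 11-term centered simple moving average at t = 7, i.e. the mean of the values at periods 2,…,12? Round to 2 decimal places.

Sum of periods 2–12: 273 + 915 + 399 + 255 + 174 + 629 + 200 + 119 + 328 + 466 + 88 = 3846
Divide by 11: 3846 / 11 = 349.64

349.64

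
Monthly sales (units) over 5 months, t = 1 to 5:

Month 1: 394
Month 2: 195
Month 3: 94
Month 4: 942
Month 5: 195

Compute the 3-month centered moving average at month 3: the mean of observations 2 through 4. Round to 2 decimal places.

410.33

Sum of periods 2–4: 195 + 94 + 942 = 1231
Divide by 3: 1231 / 3 = 410.33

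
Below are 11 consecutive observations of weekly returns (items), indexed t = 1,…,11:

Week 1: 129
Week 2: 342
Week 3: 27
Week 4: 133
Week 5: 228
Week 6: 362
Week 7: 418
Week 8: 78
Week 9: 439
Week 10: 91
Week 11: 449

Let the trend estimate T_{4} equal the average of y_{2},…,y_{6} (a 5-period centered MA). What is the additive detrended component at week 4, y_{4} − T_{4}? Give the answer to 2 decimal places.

Trend T_4 = (342 + 27 + 133 + 228 + 362) / 5 = 1092/5 = 218.4000
Detrended value: 133 − 218.4000 = -85.40

-85.40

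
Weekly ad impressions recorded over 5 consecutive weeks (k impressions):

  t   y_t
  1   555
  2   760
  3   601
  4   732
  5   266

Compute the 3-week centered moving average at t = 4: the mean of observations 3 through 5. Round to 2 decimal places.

533.00

Sum of periods 3–5: 601 + 732 + 266 = 1599
Divide by 3: 1599 / 3 = 533.00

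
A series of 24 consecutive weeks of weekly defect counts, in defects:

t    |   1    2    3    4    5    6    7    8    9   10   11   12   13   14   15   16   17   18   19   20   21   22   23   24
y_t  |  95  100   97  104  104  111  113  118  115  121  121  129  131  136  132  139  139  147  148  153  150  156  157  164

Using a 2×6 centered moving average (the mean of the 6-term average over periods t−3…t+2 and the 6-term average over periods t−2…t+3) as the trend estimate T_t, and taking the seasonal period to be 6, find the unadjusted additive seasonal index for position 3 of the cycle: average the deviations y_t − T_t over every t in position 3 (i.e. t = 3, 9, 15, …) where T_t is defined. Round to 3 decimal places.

Season position 3 occurs at t = 9, 15, 21 (where T_t is defined).
t=9: T_9 = 118.00000; y_9 − T_9 = 115 − 118.00000 = -3.00000
t=15: T_15 = 135.83333; y_15 − T_15 = 132 − 135.83333 = -3.83333
t=21: T_21 = 153.25000; y_21 − T_21 = 150 − 153.25000 = -3.25000
Mean deviation: (-3.00000 + -3.83333 + -3.25000) / 3 = -3.361

-3.361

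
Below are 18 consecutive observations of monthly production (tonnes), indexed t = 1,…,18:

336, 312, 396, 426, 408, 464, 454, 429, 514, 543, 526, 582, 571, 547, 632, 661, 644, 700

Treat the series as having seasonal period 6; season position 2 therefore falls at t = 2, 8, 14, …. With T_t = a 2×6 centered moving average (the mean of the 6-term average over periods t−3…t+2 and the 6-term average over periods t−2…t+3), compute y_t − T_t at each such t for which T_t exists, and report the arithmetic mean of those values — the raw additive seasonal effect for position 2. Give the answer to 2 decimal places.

Season position 2 occurs at t = 8, 14 (where T_t is defined).
t=8: T_8 = 478.5000; y_8 − T_8 = 429 − 478.5000 = -49.5000
t=14: T_14 = 596.3333; y_14 − T_14 = 547 − 596.3333 = -49.3333
Mean deviation: (-49.5000 + -49.3333) / 2 = -49.42

-49.42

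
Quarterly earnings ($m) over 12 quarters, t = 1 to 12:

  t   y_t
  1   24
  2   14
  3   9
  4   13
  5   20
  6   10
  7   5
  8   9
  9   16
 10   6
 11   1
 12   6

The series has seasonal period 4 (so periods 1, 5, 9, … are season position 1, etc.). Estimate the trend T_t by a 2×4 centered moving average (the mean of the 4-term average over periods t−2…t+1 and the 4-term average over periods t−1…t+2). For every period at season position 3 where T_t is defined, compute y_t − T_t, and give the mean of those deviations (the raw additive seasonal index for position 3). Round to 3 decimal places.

Season position 3 occurs at t = 3, 7 (where T_t is defined).
t=3: T_3 = 14.50000; y_3 − T_3 = 9 − 14.50000 = -5.50000
t=7: T_7 = 10.50000; y_7 − T_7 = 5 − 10.50000 = -5.50000
Mean deviation: (-5.50000 + -5.50000) / 2 = -5.500

-5.500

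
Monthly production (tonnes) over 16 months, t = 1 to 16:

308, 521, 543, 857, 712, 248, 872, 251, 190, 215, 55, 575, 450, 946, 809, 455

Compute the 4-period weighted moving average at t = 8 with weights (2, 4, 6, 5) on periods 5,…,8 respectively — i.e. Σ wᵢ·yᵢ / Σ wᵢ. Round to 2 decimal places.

Weighted sum: 2·712 + 4·248 + 6·872 + 5·251 = 1424 + 992 + 5232 + 1255 = 8903
Weight total: 2 + 4 + 6 + 5 = 17
WMA = 8903 / 17 = 523.71

523.71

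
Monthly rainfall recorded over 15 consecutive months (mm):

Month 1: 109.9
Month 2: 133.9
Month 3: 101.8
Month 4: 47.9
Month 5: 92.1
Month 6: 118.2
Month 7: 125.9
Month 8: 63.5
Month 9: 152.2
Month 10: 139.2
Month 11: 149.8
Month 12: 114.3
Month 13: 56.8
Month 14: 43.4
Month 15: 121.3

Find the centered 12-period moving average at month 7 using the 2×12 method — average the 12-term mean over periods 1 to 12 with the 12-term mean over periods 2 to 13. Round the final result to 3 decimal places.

110.179

Sum over 1–12: 109.9 + 133.9 + 101.8 + 47.9 + 92.1 + 118.2 + 125.9 + 63.5 + 152.2 + 139.2 + 149.8 + 114.3 = 1348.7
Sum over 2–13: 133.9 + 101.8 + 47.9 + 92.1 + 118.2 + 125.9 + 63.5 + 152.2 + 139.2 + 149.8 + 114.3 + 56.8 = 1295.6
CMA at t=7 = (1348.7 + 1295.6) / (2·12) = 2644.3 / 24 = 110.179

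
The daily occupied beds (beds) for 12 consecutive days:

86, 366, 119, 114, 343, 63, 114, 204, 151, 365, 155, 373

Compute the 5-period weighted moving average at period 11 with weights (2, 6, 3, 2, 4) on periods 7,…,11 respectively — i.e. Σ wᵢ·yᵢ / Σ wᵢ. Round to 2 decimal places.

191.47

Weighted sum: 2·114 + 6·204 + 3·151 + 2·365 + 4·155 = 228 + 1224 + 453 + 730 + 620 = 3255
Weight total: 2 + 6 + 3 + 2 + 4 = 17
WMA = 3255 / 17 = 191.47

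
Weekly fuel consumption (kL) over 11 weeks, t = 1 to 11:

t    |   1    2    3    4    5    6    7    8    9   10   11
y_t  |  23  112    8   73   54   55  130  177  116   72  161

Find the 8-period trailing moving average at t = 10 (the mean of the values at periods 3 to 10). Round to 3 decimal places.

85.625

Sum of periods 3–10: 8 + 73 + 54 + 55 + 130 + 177 + 116 + 72 = 685
Divide by 8: 685 / 8 = 85.625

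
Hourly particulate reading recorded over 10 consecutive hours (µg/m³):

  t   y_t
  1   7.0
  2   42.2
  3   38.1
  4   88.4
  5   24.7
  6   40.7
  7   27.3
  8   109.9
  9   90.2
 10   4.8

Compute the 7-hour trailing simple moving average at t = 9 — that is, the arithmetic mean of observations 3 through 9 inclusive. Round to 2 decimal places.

59.90

Sum of periods 3–9: 38.1 + 88.4 + 24.7 + 40.7 + 27.3 + 109.9 + 90.2 = 419.3
Divide by 7: 419.3 / 7 = 59.90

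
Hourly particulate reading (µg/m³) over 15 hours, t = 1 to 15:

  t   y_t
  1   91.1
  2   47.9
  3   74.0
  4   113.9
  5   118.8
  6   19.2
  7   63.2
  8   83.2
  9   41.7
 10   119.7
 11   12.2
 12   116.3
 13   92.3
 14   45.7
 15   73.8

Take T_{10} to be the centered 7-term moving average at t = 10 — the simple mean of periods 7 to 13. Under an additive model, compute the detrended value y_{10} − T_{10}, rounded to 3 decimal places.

44.186

Trend T_10 = (63.2 + 83.2 + 41.7 + 119.7 + 12.2 + 116.3 + 92.3) / 7 = 528.6/7 = 75.51429
Detrended value: 119.7 − 75.51429 = 44.186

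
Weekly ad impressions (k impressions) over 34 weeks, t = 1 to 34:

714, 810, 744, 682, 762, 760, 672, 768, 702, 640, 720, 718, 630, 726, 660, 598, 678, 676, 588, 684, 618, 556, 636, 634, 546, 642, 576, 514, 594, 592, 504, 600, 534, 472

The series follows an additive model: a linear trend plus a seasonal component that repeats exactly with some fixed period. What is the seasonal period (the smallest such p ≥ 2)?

First differences y_{t+1} − y_t: 96, -66, -62, 80, -2, -88, 96, -66, -62, 80, -2, -88, 96, -66, …
The difference pattern repeats every 6 terms and not for any smaller step, so p = 6.

6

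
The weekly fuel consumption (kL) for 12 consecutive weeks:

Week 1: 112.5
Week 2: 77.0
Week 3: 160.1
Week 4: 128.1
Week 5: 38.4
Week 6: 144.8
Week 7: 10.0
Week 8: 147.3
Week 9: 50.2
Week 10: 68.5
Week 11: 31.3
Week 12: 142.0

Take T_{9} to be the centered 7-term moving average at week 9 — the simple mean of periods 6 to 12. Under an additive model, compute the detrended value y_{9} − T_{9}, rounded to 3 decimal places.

Trend T_9 = (144.8 + 10.0 + 147.3 + 50.2 + 68.5 + 31.3 + 142.0) / 7 = 594.1/7 = 84.87143
Detrended value: 50.2 − 84.87143 = -34.671

-34.671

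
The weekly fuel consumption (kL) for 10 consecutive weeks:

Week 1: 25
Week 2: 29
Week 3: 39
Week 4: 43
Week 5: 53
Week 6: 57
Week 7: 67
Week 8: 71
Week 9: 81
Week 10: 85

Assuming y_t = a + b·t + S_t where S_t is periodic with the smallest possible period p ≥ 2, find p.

First differences y_{t+1} − y_t: 4, 10, 4, 10, 4, 10, …
The difference pattern repeats every 2 terms and not for any smaller step, so p = 2.

2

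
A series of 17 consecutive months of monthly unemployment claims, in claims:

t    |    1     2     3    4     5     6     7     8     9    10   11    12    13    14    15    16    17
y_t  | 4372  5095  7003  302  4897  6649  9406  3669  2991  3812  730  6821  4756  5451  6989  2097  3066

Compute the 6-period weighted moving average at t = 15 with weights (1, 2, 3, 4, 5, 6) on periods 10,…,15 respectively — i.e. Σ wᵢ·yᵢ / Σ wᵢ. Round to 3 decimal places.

Weighted sum: 1·3812 + 2·730 + 3·6821 + 4·4756 + 5·5451 + 6·6989 = 3812 + 1460 + 20463 + 19024 + 27255 + 41934 = 113948
Weight total: 1 + 2 + 3 + 4 + 5 + 6 = 21
WMA = 113948 / 21 = 5426.095

5426.095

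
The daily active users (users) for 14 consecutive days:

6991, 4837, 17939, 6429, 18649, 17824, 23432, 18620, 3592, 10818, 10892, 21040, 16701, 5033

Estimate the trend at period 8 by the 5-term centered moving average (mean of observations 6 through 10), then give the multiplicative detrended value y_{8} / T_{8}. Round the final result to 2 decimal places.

Trend T_8 = (17824 + 23432 + 18620 + 3592 + 10818) / 5 = 74286/5 = 14857.2000
Ratio to trend: 18620 / 14857.2000 = 1.25

1.25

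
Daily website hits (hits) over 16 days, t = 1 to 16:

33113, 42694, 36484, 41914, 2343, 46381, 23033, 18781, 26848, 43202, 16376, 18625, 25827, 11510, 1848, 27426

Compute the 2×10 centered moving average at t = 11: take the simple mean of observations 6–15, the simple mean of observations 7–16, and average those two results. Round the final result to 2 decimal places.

Sum over 6–15: 46381 + 23033 + 18781 + 26848 + 43202 + 16376 + 18625 + 25827 + 11510 + 1848 = 232431
Sum over 7–16: 23033 + 18781 + 26848 + 43202 + 16376 + 18625 + 25827 + 11510 + 1848 + 27426 = 213476
CMA at t=11 = (232431 + 213476) / (2·10) = 445907 / 20 = 22295.35

22295.35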